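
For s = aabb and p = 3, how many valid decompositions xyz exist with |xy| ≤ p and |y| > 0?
6

For s = 'aabb' with pumping length p = 3:

Constraints: |xy| ≤ 3, |y| > 0

Valid decompositions (|xy| ≤ p, |y| ≥ 1):
  • x='', y='a', z='abb'
  • x='a', y='a', z='bb'
  • x='', y='aa', z='bb'
  • x='aa', y='b', z='b'
  • x='a', y='ab', z='b'
  • x='', y='aab', z='b'

Total count: 6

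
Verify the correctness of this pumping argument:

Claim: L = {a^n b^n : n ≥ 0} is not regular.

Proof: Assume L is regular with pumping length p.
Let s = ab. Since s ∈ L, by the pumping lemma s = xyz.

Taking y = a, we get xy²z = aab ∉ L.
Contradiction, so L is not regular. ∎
The proof is INCORRECT.

Error: The string s = ab may be shorter than p.
The pumping lemma only applies to strings with |s| ≥ p, and p is not under our control.
We must choose s in terms of p, e.g. s = a^p b^p, to ensure |s| ≥ p.
(The proof also fixes one particular y; a valid argument must handle every decomposition with |xy| ≤ p and |y| ≥ 1 — for s = a^p b^p this forces y = a^k, and then xy²z = a^(p+k) b^p ∉ L.)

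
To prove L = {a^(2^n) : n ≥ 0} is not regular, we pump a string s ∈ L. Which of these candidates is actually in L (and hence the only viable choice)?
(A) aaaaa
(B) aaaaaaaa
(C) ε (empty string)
(B) aaaaaaaa

The pumping lemma is applied to a string s that lies in L, so first check membership of each option:
- (A) aaaaa has length 5, strictly between 2^2 = 4 and 2^3 = 8, so it is not in L ✗
- (B) aaaaaaaa has length 8 = 2^3, so it is in L ✓
- (C) ε has length 0, which is not a power of 2, so it is not in L ✗

Only (B) aaaaaaaa is in L, so it is the only candidate that could play the role of s.
(In a complete proof one picks s in terms of the pumping length p so that |s| ≥ p is guaranteed; a fixed string like aaaaaaaa illustrates the shape of such an s.)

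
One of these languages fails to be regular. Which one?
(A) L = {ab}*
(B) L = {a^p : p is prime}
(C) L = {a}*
(B) {a^p : p is prime}

(B) L = {a^p : p is prime} is NOT regular.

The pumping lemma can be used to prove this:
After pumping, the length becomes composite

The other languages are regular because they can be recognized by finite automata.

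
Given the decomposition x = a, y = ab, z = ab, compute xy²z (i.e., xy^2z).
aababab

Given x = 'a', y = 'ab', z = 'ab' and i = 2:

xy^2z = x + y·y·...·y (2 times) + z
       = 'a' + 'ab'^2 + 'ab'
       = 'a' + 'abab' + 'ab'
       = 'aababab'

The pumped string is 'aababab' with length 7.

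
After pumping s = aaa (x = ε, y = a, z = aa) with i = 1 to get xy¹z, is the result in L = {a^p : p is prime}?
Yes

xy¹z = ε · a · aa = aaa.
aaa has length 3, which is prime, so it is in L.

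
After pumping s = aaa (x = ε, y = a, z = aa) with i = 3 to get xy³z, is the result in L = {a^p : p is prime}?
Yes

xy³z = ε · aaa · aa = aaaaa.
aaaaa has length 5, which is prime, so it is in L.
(A single pumped string landing in L is not a contradiction by itself; a non-regularity proof needs some i for which xy^i z ∉ L, for every admissible decomposition.)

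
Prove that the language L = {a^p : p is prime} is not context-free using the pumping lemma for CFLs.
Assume for contradiction that L is context-free, and let p ≥ 1 be the pumping length given by the pumping lemma for CFLs.
Choose a prime q with q ≥ p and let s = a^q. Then s ∈ L and |s| = q ≥ p.
By the CFL pumping lemma, s = uvxyz for some u, v, x, y, z with |vxy| ≤ p, |vy| ≥ 1, and uv^i xy^i z ∈ L for every i ≥ 0.
All symbols are a's, so only lengths matter: let k = |vy|, with 1 ≤ k ≤ p. Then |uv^i xy^i z| = q + (i − 1)k.

Take i = q + 1: the length is q + qk = q(k + 1).
Both factors satisfy q ≥ 2 and k + 1 ≥ 2, so q(k + 1) is composite and uv^(q+1) xy^(q+1) z ∉ L.

This contradicts the CFL pumping lemma, which requires uv^i xy^i z ∈ L for all i ≥ 0.
Hence L = {a^p : p is prime} is not context-free. ∎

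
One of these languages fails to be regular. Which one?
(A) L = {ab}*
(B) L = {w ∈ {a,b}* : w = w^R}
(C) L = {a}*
(B) {w ∈ {a,b}* : w = w^R}

(B) L = {w ∈ {a,b}* : w = w^R} is NOT regular.

The pumping lemma can be used to prove this:
After pumping, the string is no longer symmetric

The other languages are regular because they can be recognized by finite automata.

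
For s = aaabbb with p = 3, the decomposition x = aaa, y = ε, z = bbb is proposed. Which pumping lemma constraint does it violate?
Violated: |y| > 0

The decomposition x = aaa, y = ε, z = bbb for s = aaabbb with p = 3
violates the constraint: |y| > 0

|y| = 0, but the pumping lemma requires |y| > 0 (y must be non-empty).

Pumping lemma constraints:
1. xyz = s (decomposition is valid)
2. |xy| ≤ p
3. |y| > 0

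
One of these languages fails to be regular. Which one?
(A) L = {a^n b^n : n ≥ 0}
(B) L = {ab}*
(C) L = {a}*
(A) {a^n b^n : n ≥ 0}

(A) L = {a^n b^n : n ≥ 0} is NOT regular.

The pumping lemma can be used to prove this:
After pumping, the number of a's and b's become unequal

The other languages are regular because they can be recognized by finite automata.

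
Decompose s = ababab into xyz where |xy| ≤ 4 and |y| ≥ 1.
x = 'a', y = 'b', z = 'abab'

For s = ababab and p = 4, one valid decomposition is:
- x = 'a' (length 1)
- y = 'b' (length 1)
- z = 'abab' (length 4)

Verification:
- xyz = 'a' + 'b' + 'abab' = ababab ✓
- |xy| = 2 ≤ 4 ✓
- |y| = 1 > 0 ✓

All pumping lemma constraints are satisfied.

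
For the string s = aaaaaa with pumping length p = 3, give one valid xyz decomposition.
x = '', y = 'aaa', z = 'aaa'

For s = aaaaaa and p = 3, one valid decomposition is:
- x = '' (length 0)
- y = 'aaa' (length 3)
- z = 'aaa' (length 3)

Verification:
- xyz = '' + 'aaa' + 'aaa' = aaaaaa ✓
- |xy| = 3 ≤ 3 ✓
- |y| = 3 > 0 ✓

All pumping lemma constraints are satisfied.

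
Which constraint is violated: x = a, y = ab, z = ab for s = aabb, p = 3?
Violated: xyz = s

The decomposition x = a, y = ab, z = ab for s = aabb with p = 3
violates the constraint: xyz = s

xyz = 'a' + 'ab' + 'ab' = 'aabab' ≠ 'aabb' = s. The decomposition doesn't reconstruct s.

Pumping lemma constraints:
1. xyz = s (decomposition is valid)
2. |xy| ≤ p
3. |y| > 0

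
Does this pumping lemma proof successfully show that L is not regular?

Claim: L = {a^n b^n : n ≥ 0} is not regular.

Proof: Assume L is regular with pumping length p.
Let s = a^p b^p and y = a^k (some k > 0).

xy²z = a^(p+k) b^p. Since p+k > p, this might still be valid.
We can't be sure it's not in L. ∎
The proof is INCORRECT.

Error: The conclusion is wrong.
xy²z = a^(p+k) b^p is definitely NOT in L because the number of a's (p+k) ≠ number of b's (p).
The proof incorrectly doubts what is actually a valid contradiction.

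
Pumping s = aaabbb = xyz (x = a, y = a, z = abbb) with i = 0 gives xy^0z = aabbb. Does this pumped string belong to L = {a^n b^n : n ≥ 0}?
No

xy⁰z = a · ε · abbb = aabbb.
aabbb has 2 a's and 3 b's; 2 ≠ 3, so it is not in L.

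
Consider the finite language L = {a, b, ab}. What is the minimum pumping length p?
p = 3

For a finite language L, the pumping lemma holds vacuously if p > max|s| for s ∈ L.

The longest string in L = {a, b, ab} has length 2.
If p = 3, then no string s ∈ L has |s| ≥ p, so the condition is vacuously true.

The minimum pumping length is p = 3.

Why no smaller p works: for any p ≤ 2, the longest string s ∈ L has |s| = 2 ≥ p, so it would
have to be pumpable; but pumping up (i = 2, 3, ...) produces ever longer strings, which cannot all lie in the
finite language L. So the pumping property fails for every p ≤ 2.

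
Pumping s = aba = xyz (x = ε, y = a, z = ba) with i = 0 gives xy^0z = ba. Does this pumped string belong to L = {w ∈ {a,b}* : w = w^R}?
No

xy⁰z = ε · ε · ba = ba.
ba reversed is ab ≠ ba, so it is not a palindrome and is not in L.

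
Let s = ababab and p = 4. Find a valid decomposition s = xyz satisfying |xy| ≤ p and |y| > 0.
x = 'a', y = 'b', z = 'abab'

For s = ababab and p = 4, one valid decomposition is:
- x = 'a' (length 1)
- y = 'b' (length 1)
- z = 'abab' (length 4)

Verification:
- xyz = 'a' + 'b' + 'abab' = ababab ✓
- |xy| = 2 ≤ 4 ✓
- |y| = 1 > 0 ✓

All pumping lemma constraints are satisfied.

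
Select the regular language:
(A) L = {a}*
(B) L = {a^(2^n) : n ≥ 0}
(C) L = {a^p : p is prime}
(A) {a}*

(A) L = {a}* is regular.

This can be recognized by a finite automaton (DFA/NFA).
Regular expressions like {a}* define regular languages.

The other choices are not regular:
- {a^p : p is prime}: After pumping, the length becomes composite
- {a^(2^n) : n ≥ 0}: After pumping, length is no longer a power of 2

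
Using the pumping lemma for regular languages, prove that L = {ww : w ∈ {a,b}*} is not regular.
Assume for contradiction that L is regular, and let p ≥ 1 be the pumping length given by the pumping lemma.
Choose s = a^p b a^p b. Then s ∈ L (take w = a^p b) and |s| = 2p + 2 ≥ p.
By the pumping lemma, s = xyz for some x, y, z with |xy| ≤ p, |y| ≥ 1, and xy^i z ∈ L for every i ≥ 0.
Since |xy| ≤ p and the first p symbols of s are all a's, y = a^k for some k with 1 ≤ k ≤ p.

Take i = 2: t = xy²z = a^(p + k) b a^p b.
Suppose t = uu for some string u. The string t contains exactly two b's and ends in b, so u contains exactly one b and ends in b; hence u = a^j b for some j, and uu = a^j b a^j b. Comparing with t = a^(p + k) b a^p b forces j = p + k (first block) and j = p (second block), which is impossible since k ≥ 1. So t ∉ L.

This contradicts the pumping lemma, which requires xy^i z ∈ L for all i ≥ 0.
Hence L = {ww : w ∈ {a,b}*} is not regular. ∎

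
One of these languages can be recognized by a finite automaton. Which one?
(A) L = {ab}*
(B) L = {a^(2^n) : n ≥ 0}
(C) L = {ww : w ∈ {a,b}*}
(A) {ab}*

(A) L = {ab}* is regular.

This can be recognized by a finite automaton (DFA/NFA).
Regular expressions like {ab}* define regular languages.

The other choices are not regular:
- {a^(2^n) : n ≥ 0}: After pumping, length is no longer a power of 2
- {ww : w ∈ {a,b}*}: After pumping, the two halves no longer match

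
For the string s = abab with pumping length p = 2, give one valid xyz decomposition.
x = '', y = 'a', z = 'bab'

For s = abab and p = 2, one valid decomposition is:
- x = '' (length 0)
- y = 'a' (length 1)
- z = 'bab' (length 3)

Verification:
- xyz = '' + 'a' + 'bab' = abab ✓
- |xy| = 1 ≤ 2 ✓
- |y| = 1 > 0 ✓

All pumping lemma constraints are satisfied.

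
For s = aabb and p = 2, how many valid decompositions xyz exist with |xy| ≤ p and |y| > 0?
3

For s = 'aabb' with pumping length p = 2:

Constraints: |xy| ≤ 2, |y| > 0

Valid decompositions (|xy| ≤ p, |y| ≥ 1):
  • x='', y='a', z='abb'
  • x='a', y='a', z='bb'
  • x='', y='aa', z='bb'

Total count: 3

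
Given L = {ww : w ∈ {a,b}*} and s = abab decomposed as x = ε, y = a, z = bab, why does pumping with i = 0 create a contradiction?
xy⁰z = bab ∉ L

Pumping with i = 0 replaces y = a by y⁰ = ε:
- Original: s = xyz = abab; abab splits into halves ab · ab, which are equal, so it is in L (w = ab)
- Pumped: xy⁰z = ε · ε · bab = bab
- bab has odd length 3, so it cannot be written as ww and is not in L

The pumping lemma would require xy⁰z ∈ L, so this decomposition yields a contradiction.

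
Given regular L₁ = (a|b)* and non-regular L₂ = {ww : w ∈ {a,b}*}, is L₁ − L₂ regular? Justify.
No — L₁ − L₂ is not regular.

L₁ − L₂ is the complement of {ww} within {a,b}*. If it were regular, its complement {ww} would be regular as well (regular languages are closed under complement) — contradiction. So L₁ − L₂ is not regular.

Note that the bare facts "L₁ regular, L₂ non-regular" do not settle the question by themselves: the closure of regular languages under ∪, ∩, complement and difference applies only when BOTH operands are regular. With a non-regular operand the result can come out regular or non-regular depending on the specific languages, so one has to work out L₁ − L₂ for this particular pair, as above.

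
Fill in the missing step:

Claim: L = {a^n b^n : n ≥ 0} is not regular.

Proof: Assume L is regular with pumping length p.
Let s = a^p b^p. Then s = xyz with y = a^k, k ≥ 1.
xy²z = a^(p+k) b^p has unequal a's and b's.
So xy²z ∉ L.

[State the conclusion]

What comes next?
This contradicts the pumping lemma for regular languages,
which guarantees xy^i z ∈ L for all i ≥ 0.

Since our assumption that L is regular leads to a contradiction,
we conclude that L = {a^n b^n : n ≥ 0} is NOT regular. ∎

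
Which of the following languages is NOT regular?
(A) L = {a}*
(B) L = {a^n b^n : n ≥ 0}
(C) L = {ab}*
(B) {a^n b^n : n ≥ 0}

(B) L = {a^n b^n : n ≥ 0} is NOT regular.

The pumping lemma can be used to prove this:
After pumping, the number of a's and b's become unequal

The other languages are regular because they can be recognized by finite automata.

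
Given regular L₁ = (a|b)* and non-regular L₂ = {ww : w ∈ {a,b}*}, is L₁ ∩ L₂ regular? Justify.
No — L₁ ∩ L₂ is not regular.

(a|b)* is all strings over {a,b}, so L₁ ∩ L₂ = {ww : w ∈ {a,b}*} = L₂ itself, which is not regular (pump s = a^p b a^p b).

Note that the bare facts "L₁ regular, L₂ non-regular" do not settle the question by themselves: the closure of regular languages under ∪, ∩, complement and difference applies only when BOTH operands are regular. With a non-regular operand the result can come out regular or non-regular depending on the specific languages, so one has to work out L₁ ∩ L₂ for this particular pair, as above.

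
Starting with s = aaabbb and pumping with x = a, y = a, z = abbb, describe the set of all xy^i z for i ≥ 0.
{xy^i z : i ≥ 0} = {a^(2+i) b^3 : i ≥ 0} = {aabbb, aaabbb, aaaabbb, ...}

With x = a, y = a, z = abbb: Starting with aaabbb and pumping the second 'a', we get strings with 2+i a's followed by 3 b's for i = 0, 1, 2, ...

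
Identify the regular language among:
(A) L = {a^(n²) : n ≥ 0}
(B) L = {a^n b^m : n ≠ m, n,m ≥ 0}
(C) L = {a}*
(C) {a}*

(C) L = {a}* is regular.

This can be recognized by a finite automaton (DFA/NFA).
Regular expressions like {a}* define regular languages.

The other choices are not regular:
- {a^(n²) : n ≥ 0}: After pumping, length is no longer a perfect square
- {a^n b^m : n ≠ m, n,m ≥ 0}: After pumping a's, we can make n = m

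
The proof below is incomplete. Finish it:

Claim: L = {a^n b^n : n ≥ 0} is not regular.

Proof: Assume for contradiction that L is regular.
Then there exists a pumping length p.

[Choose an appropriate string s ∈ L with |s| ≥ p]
s = a^p b^p

This string is in L (has equal a's and b's) and has length 2p ≥ p.
Any decomposition xyz with |xy| ≤ p means y consists only of a's,
so pumping will unbalance the counts.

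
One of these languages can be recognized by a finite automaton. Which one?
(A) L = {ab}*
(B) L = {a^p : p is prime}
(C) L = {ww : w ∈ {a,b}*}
(A) {ab}*

(A) L = {ab}* is regular.

This can be recognized by a finite automaton (DFA/NFA).
Regular expressions like {ab}* define regular languages.

The other choices are not regular:
- {a^p : p is prime}: After pumping, the length becomes composite
- {ww : w ∈ {a,b}*}: After pumping, the two halves no longer match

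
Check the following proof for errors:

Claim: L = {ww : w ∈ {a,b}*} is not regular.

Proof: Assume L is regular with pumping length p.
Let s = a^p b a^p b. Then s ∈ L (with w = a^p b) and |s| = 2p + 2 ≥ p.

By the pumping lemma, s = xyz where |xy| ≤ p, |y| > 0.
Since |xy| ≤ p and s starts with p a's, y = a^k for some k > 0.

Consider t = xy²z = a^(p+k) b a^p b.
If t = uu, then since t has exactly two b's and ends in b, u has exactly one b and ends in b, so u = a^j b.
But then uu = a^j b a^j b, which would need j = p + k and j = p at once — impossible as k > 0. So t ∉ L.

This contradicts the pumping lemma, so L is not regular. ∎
The proof is correct.

This proof is valid because:
1. s = a^p b a^p b is in L and is chosen in terms of p, so |s| ≥ p holds for every p
2. The decomposition analysis is correct: |xy| ≤ p forces y to lie inside the leading a's
3. The contradiction is valid: the argument shows a^(p+k) b a^p b cannot be split into two equal halves
4. The conclusion follows logically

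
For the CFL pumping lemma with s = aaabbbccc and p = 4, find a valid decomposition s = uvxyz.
u='aa', v='a', x='bb', y='b', z='ccc'

For s = aaabbbccc with pumping length p = 4:

One valid decomposition:
- u = 'aa'
- v = 'a'
- x = 'bb'
- y = 'b'
- z = 'ccc'

Verification:
- uvxyz = 'aa' + 'a' + 'bb' + 'b' + 'ccc' = aaabbbccc ✓
- |vxy| = |'abbb'| = 4 ≤ 4 ✓
- |vy| = |'ab'| = 2 > 0 ✓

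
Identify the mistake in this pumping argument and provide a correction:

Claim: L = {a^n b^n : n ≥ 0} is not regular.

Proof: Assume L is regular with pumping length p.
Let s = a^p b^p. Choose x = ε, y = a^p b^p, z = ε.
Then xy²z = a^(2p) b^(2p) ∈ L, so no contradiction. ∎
Error: The decomposition violates |xy| ≤ p. With y = a^p b^p, |xy| = |y| = 2p > p. (The proof also miscomputes xy²z, which would be a^p b^p a^p b^p rather than a^(2p) b^(2p), and it wrongly treats one harmless decomposition as settling the matter — the prover does not get to choose the decomposition.)

Correction: The pumping lemma requires |xy| ≤ p, and the argument must handle every decomposition satisfying |xy| ≤ p, |y| ≥ 1. Since s starts with p a's, any such y consists only of a's, say y = a^k with k ≥ 1. Then xy²z = a^(p+k) b^p has unequal numbers of a's and b's, so xy²z ∉ L — the required contradiction.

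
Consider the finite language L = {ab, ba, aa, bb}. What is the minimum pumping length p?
p = 3

For a finite language L, the pumping lemma holds vacuously if p > max|s| for s ∈ L.

The longest string in L = {ab, ba, aa, bb} has length 2.
If p = 3, then no string s ∈ L has |s| ≥ p, so the condition is vacuously true.

The minimum pumping length is p = 3.

Why no smaller p works: for any p ≤ 2, the longest string s ∈ L has |s| = 2 ≥ p, so it would
have to be pumpable; but pumping up (i = 2, 3, ...) produces ever longer strings, which cannot all lie in the
finite language L. So the pumping property fails for every p ≤ 2.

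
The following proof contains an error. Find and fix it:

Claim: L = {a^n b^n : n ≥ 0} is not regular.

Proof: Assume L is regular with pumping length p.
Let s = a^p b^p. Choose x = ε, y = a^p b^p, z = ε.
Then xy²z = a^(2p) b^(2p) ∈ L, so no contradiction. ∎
Error: The decomposition violates |xy| ≤ p. With y = a^p b^p, |xy| = |y| = 2p > p. (The proof also miscomputes xy²z, which would be a^p b^p a^p b^p rather than a^(2p) b^(2p), and it wrongly treats one harmless decomposition as settling the matter — the prover does not get to choose the decomposition.)

Correction: The pumping lemma requires |xy| ≤ p, and the argument must handle every decomposition satisfying |xy| ≤ p, |y| ≥ 1. Since s starts with p a's, any such y consists only of a's, say y = a^k with k ≥ 1. Then xy²z = a^(p+k) b^p has unequal numbers of a's and b's, so xy²z ∉ L — the required contradiction.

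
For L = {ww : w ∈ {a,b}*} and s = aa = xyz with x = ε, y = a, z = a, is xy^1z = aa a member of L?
Yes

xy¹z = ε · a · a = aa.
aa splits into halves a · a, which are equal, so it is in L (w = a).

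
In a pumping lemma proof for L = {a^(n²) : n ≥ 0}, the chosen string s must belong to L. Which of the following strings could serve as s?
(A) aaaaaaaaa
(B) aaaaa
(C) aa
(A) aaaaaaaaa

The pumping lemma is applied to a string s that lies in L, so first check membership of each option:
- (A) aaaaaaaaa has length 9 = 3², a perfect square, so it is in L ✓
- (B) aaaaa has length 5, strictly between 2² = 4 and 3² = 9, so it is not in L ✗
- (C) aa has length 2, strictly between 1² = 1 and 2² = 4, so it is not in L ✗

Only (A) aaaaaaaaa is in L, so it is the only candidate that could play the role of s.
(In a complete proof one picks s in terms of the pumping length p so that |s| ≥ p is guaranteed; a fixed string like aaaaaaaaa illustrates the shape of such an s.)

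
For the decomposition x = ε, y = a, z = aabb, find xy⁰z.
aabb

Given x = '', y = 'a', z = 'aabb' and i = 0:

xy^0z = x + y·y·...·y (0 times) + z
       = '' + 'a'^0 + 'aabb'
       = '' + '' + 'aabb'
       = 'aabb'

The pumped string is 'aabb' with length 4.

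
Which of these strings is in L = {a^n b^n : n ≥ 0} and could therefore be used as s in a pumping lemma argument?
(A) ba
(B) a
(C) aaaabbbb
(C) aaaabbbb

The pumping lemma is applied to a string s that lies in L, so first check membership of each option:
- (A) ba has an a after a b, so it is not of the form a^n b^n and is not in L ✗
- (B) a has 1 a's and 0 b's; 1 ≠ 0, so it is not in L ✗
- (C) aaaabbbb = a^4 b^4 has equal counts (4 = 4), so it is in L ✓

Only (C) aaaabbbb is in L, so it is the only candidate that could play the role of s.
(In a complete proof one picks s in terms of the pumping length p so that |s| ≥ p is guaranteed; a fixed string like aaaabbbb illustrates the shape of such an s.)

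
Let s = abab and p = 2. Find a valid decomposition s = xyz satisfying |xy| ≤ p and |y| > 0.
x = 'a', y = 'b', z = 'ab'

For s = abab and p = 2, one valid decomposition is:
- x = 'a' (length 1)
- y = 'b' (length 1)
- z = 'ab' (length 2)

Verification:
- xyz = 'a' + 'b' + 'ab' = abab ✓
- |xy| = 2 ≤ 2 ✓
- |y| = 1 > 0 ✓

All pumping lemma constraints are satisfied.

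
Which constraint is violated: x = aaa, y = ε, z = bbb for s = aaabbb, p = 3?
Violated: |y| > 0

The decomposition x = aaa, y = ε, z = bbb for s = aaabbb with p = 3
violates the constraint: |y| > 0

|y| = 0, but the pumping lemma requires |y| > 0 (y must be non-empty).

Pumping lemma constraints:
1. xyz = s (decomposition is valid)
2. |xy| ≤ p
3. |y| > 0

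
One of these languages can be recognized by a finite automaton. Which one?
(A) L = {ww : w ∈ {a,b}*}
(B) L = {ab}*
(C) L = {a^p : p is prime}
(B) {ab}*

(B) L = {ab}* is regular.

This can be recognized by a finite automaton (DFA/NFA).
Regular expressions like {ab}* define regular languages.

The other choices are not regular:
- {a^p : p is prime}: After pumping, the length becomes composite
- {ww : w ∈ {a,b}*}: After pumping, the two halves no longer match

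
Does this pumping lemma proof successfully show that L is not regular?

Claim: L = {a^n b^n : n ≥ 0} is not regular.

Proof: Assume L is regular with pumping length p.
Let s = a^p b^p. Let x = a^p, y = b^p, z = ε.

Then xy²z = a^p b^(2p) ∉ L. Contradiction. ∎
The proof is INCORRECT.

Error: The decomposition violates |xy| ≤ p.
With x = a^p and y = b^p, we have |xy| = 2p > p.
The pumping lemma requires |xy| ≤ p, so y must be within the first p characters.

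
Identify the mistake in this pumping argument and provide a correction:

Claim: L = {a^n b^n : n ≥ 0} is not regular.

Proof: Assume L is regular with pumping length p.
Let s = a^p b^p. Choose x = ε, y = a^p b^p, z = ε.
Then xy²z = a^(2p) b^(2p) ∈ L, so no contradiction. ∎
Error: The decomposition violates |xy| ≤ p. With y = a^p b^p, |xy| = |y| = 2p > p. (The proof also miscomputes xy²z, which would be a^p b^p a^p b^p rather than a^(2p) b^(2p), and it wrongly treats one harmless decomposition as settling the matter — the prover does not get to choose the decomposition.)

Correction: The pumping lemma requires |xy| ≤ p, and the argument must handle every decomposition satisfying |xy| ≤ p, |y| ≥ 1. Since s starts with p a's, any such y consists only of a's, say y = a^k with k ≥ 1. Then xy²z = a^(p+k) b^p has unequal numbers of a's and b's, so xy²z ∉ L — the required contradiction.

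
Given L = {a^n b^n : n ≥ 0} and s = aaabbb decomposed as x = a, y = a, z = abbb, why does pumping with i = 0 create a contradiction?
xy⁰z = aabbb ∉ L

Pumping with i = 0 replaces y = a by y⁰ = ε:
- Original: s = xyz = aaabbb; aaabbb = a^3 b^3 has equal counts (3 = 3), so it is in L
- Pumped: xy⁰z = a · ε · abbb = aabbb
- aabbb has 2 a's and 3 b's; 2 ≠ 3, so it is not in L

The pumping lemma would require xy⁰z ∈ L, so this decomposition yields a contradiction.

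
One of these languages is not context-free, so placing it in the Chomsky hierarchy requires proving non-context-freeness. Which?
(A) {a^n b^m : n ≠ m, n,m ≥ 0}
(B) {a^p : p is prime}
(B) {a^p : p is prime}

(B) {a^p : p is prime} requires the CFL pumping lemma.

- {a^n b^m : n ≠ m, n,m ≥ 0} is context-free (but not regular)
  • Can be shown non-regular with the regular pumping lemma
  • After pumping a's, we can make n = m

- {a^p : p is prime} is NOT context-free
  • Requires the CFL pumping lemma to prove
  • The CFL pumping lemma also fails because prime gaps are unbounded

The CFL pumping lemma is "stronger" in that it can prove non-membership
in the larger class of context-free languages.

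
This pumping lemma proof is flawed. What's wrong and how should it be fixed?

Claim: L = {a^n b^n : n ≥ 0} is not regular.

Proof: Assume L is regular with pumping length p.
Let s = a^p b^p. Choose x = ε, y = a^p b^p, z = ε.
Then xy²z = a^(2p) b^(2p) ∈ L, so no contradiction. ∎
Error: The decomposition violates |xy| ≤ p. With y = a^p b^p, |xy| = |y| = 2p > p. (The proof also miscomputes xy²z, which would be a^p b^p a^p b^p rather than a^(2p) b^(2p), and it wrongly treats one harmless decomposition as settling the matter — the prover does not get to choose the decomposition.)

Correction: The pumping lemma requires |xy| ≤ p, and the argument must handle every decomposition satisfying |xy| ≤ p, |y| ≥ 1. Since s starts with p a's, any such y consists only of a's, say y = a^k with k ≥ 1. Then xy²z = a^(p+k) b^p has unequal numbers of a's and b's, so xy²z ∉ L — the required contradiction.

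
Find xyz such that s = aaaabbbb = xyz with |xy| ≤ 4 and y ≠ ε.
x = '', y = 'aaaa', z = 'bbbb'

For s = aaaabbbb and p = 4, one valid decomposition is:
- x = '' (length 0)
- y = 'aaaa' (length 4)
- z = 'bbbb' (length 4)

Verification:
- xyz = '' + 'aaaa' + 'bbbb' = aaaabbbb ✓
- |xy| = 4 ≤ 4 ✓
- |y| = 4 > 0 ✓

All pumping lemma constraints are satisfied.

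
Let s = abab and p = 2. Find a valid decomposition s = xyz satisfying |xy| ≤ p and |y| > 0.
x = '', y = 'a', z = 'bab'

For s = abab and p = 2, one valid decomposition is:
- x = '' (length 0)
- y = 'a' (length 1)
- z = 'bab' (length 3)

Verification:
- xyz = '' + 'a' + 'bab' = abab ✓
- |xy| = 1 ≤ 2 ✓
- |y| = 1 > 0 ✓

All pumping lemma constraints are satisfied.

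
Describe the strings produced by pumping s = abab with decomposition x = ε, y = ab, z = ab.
{xy^i z : i ≥ 0} = {(ab)^(i+1) : i ≥ 0} = {ab, abab, ababab, ...}

With x = ε, y = ab, z = ab: Pumping 'ab' gives strings of alternating a's and b's.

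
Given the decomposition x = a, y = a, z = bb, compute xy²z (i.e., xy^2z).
aaabb

Given x = 'a', y = 'a', z = 'bb' and i = 2:

xy^2z = x + y·y·...·y (2 times) + z
       = 'a' + 'a'^2 + 'bb'
       = 'a' + 'aa' + 'bb'
       = 'aaabb'

The pumped string is 'aaabb' with length 5.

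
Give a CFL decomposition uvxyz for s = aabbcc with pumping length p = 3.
u='aa', v='b', x='b', y='c', z='c'

For s = aabbcc with pumping length p = 3:

One valid decomposition:
- u = 'aa'
- v = 'b'
- x = 'b'
- y = 'c'
- z = 'c'

Verification:
- uvxyz = 'aa' + 'b' + 'b' + 'c' + 'c' = aabbcc ✓
- |vxy| = |'bbc'| = 3 ≤ 3 ✓
- |vy| = |'bc'| = 2 > 0 ✓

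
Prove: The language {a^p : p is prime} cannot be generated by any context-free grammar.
Assume for contradiction that L is context-free, and let p ≥ 1 be the pumping length given by the pumping lemma for CFLs.
Choose a prime q with q ≥ p and let s = a^q. Then s ∈ L and |s| = q ≥ p.
By the CFL pumping lemma, s = uvxyz for some u, v, x, y, z with |vxy| ≤ p, |vy| ≥ 1, and uv^i xy^i z ∈ L for every i ≥ 0.
All symbols are a's, so only lengths matter: let k = |vy|, with 1 ≤ k ≤ p. Then |uv^i xy^i z| = q + (i − 1)k.

Take i = q + 1: the length is q + qk = q(k + 1).
Both factors satisfy q ≥ 2 and k + 1 ≥ 2, so q(k + 1) is composite and uv^(q+1) xy^(q+1) z ∉ L.

This contradicts the CFL pumping lemma, which requires uv^i xy^i z ∈ L for all i ≥ 0.
Hence L = {a^p : p is prime} is not context-free. ∎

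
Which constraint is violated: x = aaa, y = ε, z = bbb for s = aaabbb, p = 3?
Violated: |y| > 0

The decomposition x = aaa, y = ε, z = bbb for s = aaabbb with p = 3
violates the constraint: |y| > 0

|y| = 0, but the pumping lemma requires |y| > 0 (y must be non-empty).

Pumping lemma constraints:
1. xyz = s (decomposition is valid)
2. |xy| ≤ p
3. |y| > 0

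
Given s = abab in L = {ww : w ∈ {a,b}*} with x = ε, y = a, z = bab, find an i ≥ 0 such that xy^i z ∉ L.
i = 0

xy⁰z = ε · ε · bab = bab; bab has odd length 3, so it cannot be written as ww and is not in L.
(Other choices also work, e.g. i = 2, 3; only i = 1 is guaranteed to stay in L since xy¹z = s.)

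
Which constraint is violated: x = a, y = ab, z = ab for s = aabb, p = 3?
Violated: xyz = s

The decomposition x = a, y = ab, z = ab for s = aabb with p = 3
violates the constraint: xyz = s

xyz = 'a' + 'ab' + 'ab' = 'aabab' ≠ 'aabb' = s. The decomposition doesn't reconstruct s.

Pumping lemma constraints:
1. xyz = s (decomposition is valid)
2. |xy| ≤ p
3. |y| > 0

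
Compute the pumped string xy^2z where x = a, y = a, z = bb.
aaabb

Given x = 'a', y = 'a', z = 'bb' and i = 2:

xy^2z = x + y·y·...·y (2 times) + z
       = 'a' + 'a'^2 + 'bb'
       = 'a' + 'aa' + 'bb'
       = 'aaabb'

The pumped string is 'aaabb' with length 5.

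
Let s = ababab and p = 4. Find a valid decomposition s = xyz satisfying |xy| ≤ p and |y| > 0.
x = 'a', y = 'ba', z = 'bab'

For s = ababab and p = 4, one valid decomposition is:
- x = 'a' (length 1)
- y = 'ba' (length 2)
- z = 'bab' (length 3)

Verification:
- xyz = 'a' + 'ba' + 'bab' = ababab ✓
- |xy| = 3 ≤ 4 ✓
- |y| = 2 > 0 ✓

All pumping lemma constraints are satisfied.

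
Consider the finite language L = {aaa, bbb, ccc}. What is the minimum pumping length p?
p = 4

For a finite language L, the pumping lemma holds vacuously if p > max|s| for s ∈ L.

The longest string in L = {aaa, bbb, ccc} has length 3.
If p = 4, then no string s ∈ L has |s| ≥ p, so the condition is vacuously true.

The minimum pumping length is p = 4.

Why no smaller p works: for any p ≤ 3, the longest string s ∈ L has |s| = 3 ≥ p, so it would
have to be pumpable; but pumping up (i = 2, 3, ...) produces ever longer strings, which cannot all lie in the
finite language L. So the pumping property fails for every p ≤ 3.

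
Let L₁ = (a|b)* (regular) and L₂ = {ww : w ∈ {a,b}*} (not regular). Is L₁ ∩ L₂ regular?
No — L₁ ∩ L₂ is not regular.

(a|b)* is all strings over {a,b}, so L₁ ∩ L₂ = {ww : w ∈ {a,b}*} = L₂ itself, which is not regular (pump s = a^p b a^p b).

Note that the bare facts "L₁ regular, L₂ non-regular" do not settle the question by themselves: the closure of regular languages under ∪, ∩, complement and difference applies only when BOTH operands are regular. With a non-regular operand the result can come out regular or non-regular depending on the specific languages, so one has to work out L₁ ∩ L₂ for this particular pair, as above.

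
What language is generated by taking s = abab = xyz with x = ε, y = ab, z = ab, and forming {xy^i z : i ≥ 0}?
{xy^i z : i ≥ 0} = {(ab)^(i+1) : i ≥ 0} = {ab, abab, ababab, ...}

With x = ε, y = ab, z = ab: Pumping 'ab' gives strings of alternating a's and b's.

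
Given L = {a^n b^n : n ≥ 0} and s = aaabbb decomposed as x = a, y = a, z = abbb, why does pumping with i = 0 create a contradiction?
xy⁰z = aabbb ∉ L

Pumping with i = 0 replaces y = a by y⁰ = ε:
- Original: s = xyz = aaabbb; aaabbb = a^3 b^3 has equal counts (3 = 3), so it is in L
- Pumped: xy⁰z = a · ε · abbb = aabbb
- aabbb has 2 a's and 3 b's; 2 ≠ 3, so it is not in L

The pumping lemma would require xy⁰z ∈ L, so this decomposition yields a contradiction.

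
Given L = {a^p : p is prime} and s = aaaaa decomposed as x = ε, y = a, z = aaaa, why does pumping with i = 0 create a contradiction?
xy⁰z = aaaa ∉ L

Pumping with i = 0 replaces y = a by y⁰ = ε:
- Original: s = xyz = aaaaa; aaaaa has length 5, which is prime, so it is in L
- Pumped: xy⁰z = ε · ε · aaaa = aaaa
- aaaa has length 4 = 2 × 2, which is not prime, so it is not in L

The pumping lemma would require xy⁰z ∈ L, so this decomposition yields a contradiction.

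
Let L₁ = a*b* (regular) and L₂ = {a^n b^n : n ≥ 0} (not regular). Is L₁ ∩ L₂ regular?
No — L₁ ∩ L₂ is not regular.

Every string a^n b^n already lies in a*b*, so L₁ ∩ L₂ = {a^n b^n : n ≥ 0} = L₂ itself, which is the standard non-regular language (pump s = a^p b^p).

Note that the bare facts "L₁ regular, L₂ non-regular" do not settle the question by themselves: the closure of regular languages under ∪, ∩, complement and difference applies only when BOTH operands are regular. With a non-regular operand the result can come out regular or non-regular depending on the specific languages, so one has to work out L₁ ∩ L₂ for this particular pair, as above.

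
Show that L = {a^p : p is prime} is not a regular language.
Assume for contradiction that L is regular, and let p ≥ 1 be the pumping length given by the pumping lemma.
Choose a prime q with q ≥ p (one exists because there are infinitely many primes) and let s = a^q. Then s ∈ L and |s| = q ≥ p.
By the pumping lemma, s = xyz for some x, y, z with |xy| ≤ p, |y| ≥ 1, and xy^i z ∈ L for every i ≥ 0.
Here y = a^k for some k with 1 ≤ k ≤ p, and xy^i z = a^(q + (i − 1)k) for every i ≥ 0.

Take i = q + 1: |xy^(q+1) z| = q + qk = q(k + 1).
Both factors satisfy q ≥ 2 and k + 1 ≥ 2, so q(k + 1) is composite, and xy^(q+1) z ∉ L.

This contradicts the pumping lemma, which requires xy^i z ∈ L for all i ≥ 0.
Hence L = {a^p : p is prime} is not regular. ∎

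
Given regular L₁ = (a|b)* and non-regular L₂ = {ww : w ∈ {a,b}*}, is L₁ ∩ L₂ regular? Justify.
No — L₁ ∩ L₂ is not regular.

(a|b)* is all strings over {a,b}, so L₁ ∩ L₂ = {ww : w ∈ {a,b}*} = L₂ itself, which is not regular (pump s = a^p b a^p b).

Note that the bare facts "L₁ regular, L₂ non-regular" do not settle the question by themselves: the closure of regular languages under ∪, ∩, complement and difference applies only when BOTH operands are regular. With a non-regular operand the result can come out regular or non-regular depending on the specific languages, so one has to work out L₁ ∩ L₂ for this particular pair, as above.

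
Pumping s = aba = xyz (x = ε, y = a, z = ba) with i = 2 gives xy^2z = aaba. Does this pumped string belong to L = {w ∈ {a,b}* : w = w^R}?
No

xy²z = ε · aa · ba = aaba.
aaba reversed is abaa ≠ aaba, so it is not a palindrome and is not in L.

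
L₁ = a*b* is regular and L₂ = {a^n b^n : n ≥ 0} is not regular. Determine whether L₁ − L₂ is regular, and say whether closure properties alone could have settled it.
No — L₁ − L₂ is not regular.

a*b* − {a^n b^n} = {a^n b^m : n ≠ m}. If this were regular, then its complement intersected with a*b*, namely {a^n b^n : n ≥ 0}, would be regular too (closure under complement and intersection) — contradiction. So L₁ − L₂ is not regular.

Note that the bare facts "L₁ regular, L₂ non-regular" do not settle the question by themselves: the closure of regular languages under ∪, ∩, complement and difference applies only when BOTH operands are regular. With a non-regular operand the result can come out regular or non-regular depending on the specific languages, so one has to work out L₁ − L₂ for this particular pair, as above.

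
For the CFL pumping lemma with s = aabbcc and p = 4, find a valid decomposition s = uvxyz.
u='a', v='a', x='bb', y='c', z='c'

For s = aabbcc with pumping length p = 4:

One valid decomposition:
- u = 'a'
- v = 'a'
- x = 'bb'
- y = 'c'
- z = 'c'

Verification:
- uvxyz = 'a' + 'a' + 'bb' + 'c' + 'c' = aabbcc ✓
- |vxy| = |'abbc'| = 4 ≤ 4 ✓
- |vy| = |'ac'| = 2 > 0 ✓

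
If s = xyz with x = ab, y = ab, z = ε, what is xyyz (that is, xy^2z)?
ababab

Given x = 'ab', y = 'ab', z = '' and i = 2:

xy^2z = x + y·y·...·y (2 times) + z
       = 'ab' + 'ab'^2 + ''
       = 'ab' + 'abab' + ''
       = 'ababab'

The pumped string is 'ababab' with length 6.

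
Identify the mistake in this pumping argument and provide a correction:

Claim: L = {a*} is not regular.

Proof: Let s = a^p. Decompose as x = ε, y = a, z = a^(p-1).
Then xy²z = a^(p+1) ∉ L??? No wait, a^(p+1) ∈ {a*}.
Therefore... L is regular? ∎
Error: The proof attempts to show a*  is not regular, but a* IS regular!

Correction: a* is a regular language (recognized by a simple DFA with one accepting state and self-loop on 'a'). The pumping lemma can only prove non-regularity, not regularity. For regular languages, pumping always works.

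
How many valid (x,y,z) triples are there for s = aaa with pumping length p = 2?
3

For s = 'aaa' with pumping length p = 2:

Constraints: |xy| ≤ 2, |y| > 0

Valid decompositions (|xy| ≤ p, |y| ≥ 1):
  • x='', y='a', z='aa'
  • x='a', y='a', z='a'
  • x='', y='aa', z='a'

Total count: 3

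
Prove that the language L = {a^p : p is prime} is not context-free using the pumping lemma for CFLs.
Assume for contradiction that L is context-free, and let p ≥ 1 be the pumping length given by the pumping lemma for CFLs.
Choose a prime q with q ≥ p and let s = a^q. Then s ∈ L and |s| = q ≥ p.
By the CFL pumping lemma, s = uvxyz for some u, v, x, y, z with |vxy| ≤ p, |vy| ≥ 1, and uv^i xy^i z ∈ L for every i ≥ 0.
All symbols are a's, so only lengths matter: let k = |vy|, with 1 ≤ k ≤ p. Then |uv^i xy^i z| = q + (i − 1)k.

Take i = q + 1: the length is q + qk = q(k + 1).
Both factors satisfy q ≥ 2 and k + 1 ≥ 2, so q(k + 1) is composite and uv^(q+1) xy^(q+1) z ∉ L.

This contradicts the CFL pumping lemma, which requires uv^i xy^i z ∈ L for all i ≥ 0.
Hence L = {a^p : p is prime} is not context-free. ∎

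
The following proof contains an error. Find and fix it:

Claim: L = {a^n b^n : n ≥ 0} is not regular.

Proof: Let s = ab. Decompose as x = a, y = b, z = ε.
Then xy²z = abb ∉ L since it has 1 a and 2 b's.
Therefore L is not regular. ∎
Error: The string s = ab might be shorter than the pumping length p.

Correction: Choose s = a^p b^p to ensure |s| ≥ p. Also, the decomposition is wrong: with |xy| ≤ p, y cannot include b's when s starts with p a's.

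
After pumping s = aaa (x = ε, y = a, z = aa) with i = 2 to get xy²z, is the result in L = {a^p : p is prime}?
No

xy²z = ε · aa · aa = aaaa.
aaaa has length 4 = 2 × 2, which is not prime, so it is not in L.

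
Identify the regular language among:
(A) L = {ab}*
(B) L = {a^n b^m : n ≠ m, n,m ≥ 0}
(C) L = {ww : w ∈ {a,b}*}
(A) {ab}*

(A) L = {ab}* is regular.

This can be recognized by a finite automaton (DFA/NFA).
Regular expressions like {ab}* define regular languages.

The other choices are not regular:
- {ww : w ∈ {a,b}*}: After pumping, the two halves no longer match
- {a^n b^m : n ≠ m, n,m ≥ 0}: After pumping a's, we can make n = m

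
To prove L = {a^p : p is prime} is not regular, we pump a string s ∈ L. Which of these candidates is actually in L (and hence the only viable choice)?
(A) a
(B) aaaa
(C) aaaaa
(C) aaaaa

The pumping lemma is applied to a string s that lies in L, so first check membership of each option:
- (A) a has length 1, which is not prime, so it is not in L ✗
- (B) aaaa has length 4 = 2 × 2, which is not prime, so it is not in L ✗
- (C) aaaaa has length 5, which is prime, so it is in L ✓

Only (C) aaaaa is in L, so it is the only candidate that could play the role of s.
(In a complete proof one picks s in terms of the pumping length p so that |s| ≥ p is guaranteed; a fixed string like aaaaa illustrates the shape of such an s.)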